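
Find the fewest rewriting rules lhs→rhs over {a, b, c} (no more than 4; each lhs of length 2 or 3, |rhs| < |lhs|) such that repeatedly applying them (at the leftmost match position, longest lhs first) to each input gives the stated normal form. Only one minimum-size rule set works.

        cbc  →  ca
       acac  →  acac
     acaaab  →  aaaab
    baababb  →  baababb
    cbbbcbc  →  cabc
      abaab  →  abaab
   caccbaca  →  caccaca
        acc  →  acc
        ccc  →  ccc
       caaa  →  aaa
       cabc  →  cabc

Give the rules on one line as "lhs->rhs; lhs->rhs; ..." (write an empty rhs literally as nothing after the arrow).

caa->aa; cb->c; cbc->ca

  | cbc => ca
  | acac
  | acaaab => aaaab
  | baababb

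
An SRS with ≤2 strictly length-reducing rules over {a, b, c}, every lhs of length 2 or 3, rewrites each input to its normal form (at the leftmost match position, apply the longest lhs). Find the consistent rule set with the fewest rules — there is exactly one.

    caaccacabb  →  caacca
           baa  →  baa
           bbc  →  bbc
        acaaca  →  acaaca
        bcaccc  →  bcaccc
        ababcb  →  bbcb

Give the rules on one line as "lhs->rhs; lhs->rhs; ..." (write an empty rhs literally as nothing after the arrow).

ab->b; cbb->

  | caaccacabb => caaccacbb => caacca
  | baa
  | bbc
  | acaaca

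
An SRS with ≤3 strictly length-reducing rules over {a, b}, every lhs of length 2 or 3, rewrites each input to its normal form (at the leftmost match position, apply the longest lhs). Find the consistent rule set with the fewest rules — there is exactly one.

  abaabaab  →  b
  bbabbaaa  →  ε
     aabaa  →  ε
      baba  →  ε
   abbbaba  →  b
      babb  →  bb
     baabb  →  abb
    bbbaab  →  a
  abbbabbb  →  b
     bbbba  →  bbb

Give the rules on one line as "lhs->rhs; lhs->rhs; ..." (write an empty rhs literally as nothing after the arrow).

  | abaabaab => aabaab => bbaab => bab => aa => b
  | bbabbaaa => baabaaa => abaaa => aaa => ba => ε
  | aabaa => bbaa => ba => ε
  | baba => aaa => ba => ε

aa->b; ba->; bab->aa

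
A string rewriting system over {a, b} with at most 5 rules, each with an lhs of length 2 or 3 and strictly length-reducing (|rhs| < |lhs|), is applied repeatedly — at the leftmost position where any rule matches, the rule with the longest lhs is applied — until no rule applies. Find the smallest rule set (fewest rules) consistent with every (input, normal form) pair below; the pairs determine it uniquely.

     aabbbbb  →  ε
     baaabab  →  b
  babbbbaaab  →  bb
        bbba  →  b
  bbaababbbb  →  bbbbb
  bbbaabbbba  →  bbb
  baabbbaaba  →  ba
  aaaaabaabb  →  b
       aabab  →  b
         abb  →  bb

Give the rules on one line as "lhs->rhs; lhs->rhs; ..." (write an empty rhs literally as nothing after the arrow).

aa->; aab->aa; ab->b; bba->

  | aabbbbb => aabbbb => aabbb => aabb => aab => aa => ε
  | baaabab => babab => bbab => b
  | babbbbaaab => bbbbbaaab => bbbaab => bab => bb
  | bbba => b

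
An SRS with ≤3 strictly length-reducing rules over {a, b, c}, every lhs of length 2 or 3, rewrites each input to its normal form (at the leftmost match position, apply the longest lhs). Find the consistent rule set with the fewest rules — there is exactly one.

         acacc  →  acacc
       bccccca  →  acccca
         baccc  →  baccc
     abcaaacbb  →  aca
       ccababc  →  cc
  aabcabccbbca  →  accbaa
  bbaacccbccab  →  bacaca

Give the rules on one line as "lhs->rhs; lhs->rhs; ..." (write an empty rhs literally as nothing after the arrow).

  | acacc
  | bccccca => acccca
  | baccc
  | abcaaacbb => acaaacbb => acabb => acab => aca

aac->; ab->a; bc->a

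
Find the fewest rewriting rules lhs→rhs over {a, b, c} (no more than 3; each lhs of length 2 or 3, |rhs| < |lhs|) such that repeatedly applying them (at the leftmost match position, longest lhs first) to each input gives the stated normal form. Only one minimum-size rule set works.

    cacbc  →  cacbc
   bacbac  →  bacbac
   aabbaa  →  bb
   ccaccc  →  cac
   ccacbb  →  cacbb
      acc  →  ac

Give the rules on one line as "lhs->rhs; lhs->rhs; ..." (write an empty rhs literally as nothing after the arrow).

  | cacbc
  | bacbac
  | aabbaa => bbaa => bb
  | ccaccc => caccc => cacc => cac

aa->; cc->c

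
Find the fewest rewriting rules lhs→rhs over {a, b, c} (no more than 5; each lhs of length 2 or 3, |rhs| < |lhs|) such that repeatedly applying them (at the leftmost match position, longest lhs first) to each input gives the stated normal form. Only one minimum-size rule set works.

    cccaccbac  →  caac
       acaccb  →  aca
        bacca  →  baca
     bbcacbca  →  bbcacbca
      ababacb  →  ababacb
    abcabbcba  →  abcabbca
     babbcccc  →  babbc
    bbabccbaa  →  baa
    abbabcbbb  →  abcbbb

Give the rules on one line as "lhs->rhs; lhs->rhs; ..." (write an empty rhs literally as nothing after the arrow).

bba->; cba->ca; cc->c; ccb->

  | cccaccbac => ccaccbac => caccbac => caac
  | acaccb => aca
  | bacca => baca
  | bbcacbca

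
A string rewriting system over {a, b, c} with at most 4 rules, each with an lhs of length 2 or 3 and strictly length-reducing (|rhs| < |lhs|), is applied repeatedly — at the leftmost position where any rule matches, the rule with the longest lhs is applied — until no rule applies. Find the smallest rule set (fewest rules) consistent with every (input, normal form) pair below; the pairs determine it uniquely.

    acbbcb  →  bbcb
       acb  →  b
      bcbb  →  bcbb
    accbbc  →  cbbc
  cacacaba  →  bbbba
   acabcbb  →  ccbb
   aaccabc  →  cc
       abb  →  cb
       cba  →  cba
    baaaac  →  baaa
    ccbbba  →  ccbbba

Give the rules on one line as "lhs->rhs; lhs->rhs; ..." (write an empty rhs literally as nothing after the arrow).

ab->c; ac->; ca->b

  | acbbcb => bbcb
  | acb => b
  | bcbb
  | accbbc => cbbc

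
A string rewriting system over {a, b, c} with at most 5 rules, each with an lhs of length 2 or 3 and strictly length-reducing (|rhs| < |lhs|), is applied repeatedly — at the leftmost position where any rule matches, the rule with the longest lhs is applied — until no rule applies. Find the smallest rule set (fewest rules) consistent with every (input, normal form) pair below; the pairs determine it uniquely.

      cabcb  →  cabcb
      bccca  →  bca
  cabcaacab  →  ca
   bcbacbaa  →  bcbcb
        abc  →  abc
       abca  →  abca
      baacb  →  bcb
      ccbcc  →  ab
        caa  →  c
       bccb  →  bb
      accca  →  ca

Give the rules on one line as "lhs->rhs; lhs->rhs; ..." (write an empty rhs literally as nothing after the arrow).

  | cabcb
  | bccca => baca => bca
  | cabcaacab => cabccab => cabaab => cabab => cabb => ca
  | bcbacbaa => bcbcbaa => bcbcba => bcbcb

aa->; abb->a; ba->b; cc->a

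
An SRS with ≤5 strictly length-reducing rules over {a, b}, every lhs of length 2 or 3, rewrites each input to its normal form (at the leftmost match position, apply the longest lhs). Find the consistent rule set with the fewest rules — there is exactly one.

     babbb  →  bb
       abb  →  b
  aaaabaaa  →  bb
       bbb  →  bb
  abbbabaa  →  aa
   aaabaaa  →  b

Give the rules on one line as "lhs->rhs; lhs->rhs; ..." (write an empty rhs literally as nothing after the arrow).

aaa->b; ab->; bba->a; bbb->bb

  | babbb => bbb => bb
  | abb => b
  | aaaabaaa => babaaa => baaa => bb
  | bbb => bb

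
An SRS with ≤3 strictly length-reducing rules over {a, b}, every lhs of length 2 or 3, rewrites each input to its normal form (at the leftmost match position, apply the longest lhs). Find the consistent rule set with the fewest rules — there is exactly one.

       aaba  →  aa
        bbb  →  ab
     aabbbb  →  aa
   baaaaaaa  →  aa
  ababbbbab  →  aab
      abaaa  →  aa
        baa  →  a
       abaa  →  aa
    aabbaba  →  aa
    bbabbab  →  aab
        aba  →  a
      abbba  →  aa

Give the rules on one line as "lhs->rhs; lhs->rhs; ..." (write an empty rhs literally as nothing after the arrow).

  | aaba => aa
  | bbb => ab
  | aabbbb => aaabb => aabb => aaa => aa
  | baaaaaaa => aaaaaa => aaaaa => aaaa => aaa => aa

aaa->aa; ba->; bb->a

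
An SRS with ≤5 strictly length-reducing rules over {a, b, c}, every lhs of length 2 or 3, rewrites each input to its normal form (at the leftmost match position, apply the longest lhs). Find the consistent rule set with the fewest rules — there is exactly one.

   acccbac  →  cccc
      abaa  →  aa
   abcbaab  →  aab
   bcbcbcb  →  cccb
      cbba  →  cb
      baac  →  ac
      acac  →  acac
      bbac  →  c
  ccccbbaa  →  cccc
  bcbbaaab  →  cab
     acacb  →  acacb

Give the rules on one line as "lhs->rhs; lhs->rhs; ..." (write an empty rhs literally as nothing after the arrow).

abc->a; acc->cc; ba->; bc->c

  | acccbac => cccbac => cccc
  | abaa => aa
  | abcbaab => abaab => aab
  | bcbcbcb => cbcbcb => ccbcb => cccb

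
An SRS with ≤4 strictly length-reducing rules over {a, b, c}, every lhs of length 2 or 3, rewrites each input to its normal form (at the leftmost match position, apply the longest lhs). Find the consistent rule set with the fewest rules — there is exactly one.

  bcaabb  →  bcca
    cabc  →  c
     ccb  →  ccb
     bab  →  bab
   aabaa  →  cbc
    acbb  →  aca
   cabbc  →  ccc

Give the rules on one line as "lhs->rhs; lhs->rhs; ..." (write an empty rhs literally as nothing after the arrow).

aa->c; abc->; bb->a

  | bcaabb => bccbb => bcca
  | cabc => c
  | ccb
  | bab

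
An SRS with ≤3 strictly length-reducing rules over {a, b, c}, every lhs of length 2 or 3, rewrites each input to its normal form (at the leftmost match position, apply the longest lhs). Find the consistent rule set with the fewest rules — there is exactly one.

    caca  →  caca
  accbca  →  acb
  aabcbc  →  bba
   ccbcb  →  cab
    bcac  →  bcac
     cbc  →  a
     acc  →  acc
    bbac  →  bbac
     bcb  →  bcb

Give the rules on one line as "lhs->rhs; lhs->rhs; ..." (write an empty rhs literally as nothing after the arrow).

aa->b; cbc->a

  | caca
  | accbca => acaa => acb
  | aabcbc => bbcbc => bba
  | ccbcb => cab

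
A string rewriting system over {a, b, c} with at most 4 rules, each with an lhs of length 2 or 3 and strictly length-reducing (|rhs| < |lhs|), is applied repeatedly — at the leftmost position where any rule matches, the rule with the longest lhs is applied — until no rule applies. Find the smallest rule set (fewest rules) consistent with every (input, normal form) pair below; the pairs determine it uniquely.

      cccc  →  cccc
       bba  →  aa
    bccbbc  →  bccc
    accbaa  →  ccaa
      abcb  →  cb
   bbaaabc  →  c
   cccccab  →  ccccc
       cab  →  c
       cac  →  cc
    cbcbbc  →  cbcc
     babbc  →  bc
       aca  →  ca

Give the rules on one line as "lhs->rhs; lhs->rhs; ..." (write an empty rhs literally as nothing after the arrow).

  | cccc
  | bba => aa
  | bccbbc => bccac => bccc
  | accbaa => ccbaa => ccaa

ab->; ac->c; ba->a; bb->a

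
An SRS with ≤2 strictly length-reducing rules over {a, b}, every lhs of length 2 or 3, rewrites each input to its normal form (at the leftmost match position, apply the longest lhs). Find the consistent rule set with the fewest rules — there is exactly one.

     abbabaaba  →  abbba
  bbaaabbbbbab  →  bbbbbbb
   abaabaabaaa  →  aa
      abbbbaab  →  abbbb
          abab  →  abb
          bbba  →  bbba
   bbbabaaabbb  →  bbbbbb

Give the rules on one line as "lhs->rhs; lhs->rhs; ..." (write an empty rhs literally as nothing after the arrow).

baa->; bab->bb

  | abbabaaba => abbbaaba => abbba
  | bbaaabbbbbab => babbbbbab => bbbbbbab => bbbbbbb
  | abaabaabaaa => abaabaaa => abaaa => aa
  | abbbbaab => abbbb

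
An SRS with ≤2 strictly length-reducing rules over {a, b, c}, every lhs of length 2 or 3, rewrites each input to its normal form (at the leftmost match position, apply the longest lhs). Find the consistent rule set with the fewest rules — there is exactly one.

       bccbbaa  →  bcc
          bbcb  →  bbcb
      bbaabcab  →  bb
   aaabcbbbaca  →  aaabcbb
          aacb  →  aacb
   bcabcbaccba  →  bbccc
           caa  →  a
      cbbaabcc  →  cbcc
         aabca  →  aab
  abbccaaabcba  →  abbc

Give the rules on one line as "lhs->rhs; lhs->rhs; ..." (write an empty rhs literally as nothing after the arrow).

  | bccbbaa => bccba => bcc
  | bbcb
  | bbaabcab => babcab => bcab => bb
  | aaabcbbbaca => aaabcbbca => aaabcbb

ba->; ca->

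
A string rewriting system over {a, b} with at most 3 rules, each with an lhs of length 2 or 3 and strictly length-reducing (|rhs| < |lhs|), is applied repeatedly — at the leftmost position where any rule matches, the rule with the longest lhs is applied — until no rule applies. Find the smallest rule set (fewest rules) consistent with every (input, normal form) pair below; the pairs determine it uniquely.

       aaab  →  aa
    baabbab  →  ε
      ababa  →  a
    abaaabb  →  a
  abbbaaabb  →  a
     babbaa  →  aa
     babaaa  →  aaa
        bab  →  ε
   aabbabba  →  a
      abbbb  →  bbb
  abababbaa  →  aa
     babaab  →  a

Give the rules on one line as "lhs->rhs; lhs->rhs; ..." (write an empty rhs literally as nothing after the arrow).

ab->; ba->a

  | aaab => aa
  | baabbab => aabbab => abab => ab => ε
  | ababa => aba => a
  | abaaabb => aaabb => aab => a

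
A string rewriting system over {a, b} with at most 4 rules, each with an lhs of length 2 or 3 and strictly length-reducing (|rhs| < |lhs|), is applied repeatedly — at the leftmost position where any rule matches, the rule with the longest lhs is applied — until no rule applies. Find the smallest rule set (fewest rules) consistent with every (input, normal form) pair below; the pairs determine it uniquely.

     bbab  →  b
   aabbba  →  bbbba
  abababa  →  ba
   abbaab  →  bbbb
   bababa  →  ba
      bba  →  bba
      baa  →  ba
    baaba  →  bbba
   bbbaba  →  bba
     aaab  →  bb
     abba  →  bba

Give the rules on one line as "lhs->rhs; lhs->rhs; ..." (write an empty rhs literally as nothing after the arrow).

aa->a; aab->bb; ab->b; bab->

  | bbab => b
  | aabbba => bbbba
  | abababa => bababa => aba => ba
  | abbaab => bbaab => bbbb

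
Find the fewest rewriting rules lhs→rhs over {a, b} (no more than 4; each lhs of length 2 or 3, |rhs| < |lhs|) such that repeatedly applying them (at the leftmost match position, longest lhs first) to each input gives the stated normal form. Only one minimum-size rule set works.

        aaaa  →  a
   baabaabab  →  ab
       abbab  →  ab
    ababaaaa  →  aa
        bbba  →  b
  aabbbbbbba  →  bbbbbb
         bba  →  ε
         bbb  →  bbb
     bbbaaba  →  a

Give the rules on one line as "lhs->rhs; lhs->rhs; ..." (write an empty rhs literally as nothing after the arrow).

  | aaaa => a
  | baabaabab => bbbaabab => babab => ab
  | abbab => ab
  | ababaaaa => aaaaa => aa

aaa->; aab->bb; bab->; bba->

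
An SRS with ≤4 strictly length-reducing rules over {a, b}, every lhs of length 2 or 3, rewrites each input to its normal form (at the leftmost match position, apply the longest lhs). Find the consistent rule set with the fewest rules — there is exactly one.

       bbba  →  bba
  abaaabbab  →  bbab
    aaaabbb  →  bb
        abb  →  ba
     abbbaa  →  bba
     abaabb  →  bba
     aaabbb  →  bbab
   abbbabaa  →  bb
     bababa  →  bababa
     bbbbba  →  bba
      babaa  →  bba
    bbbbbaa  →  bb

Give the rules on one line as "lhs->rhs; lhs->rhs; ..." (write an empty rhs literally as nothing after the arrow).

aa->b; abb->ba; bbb->bb

  | bbba => bba
  | abaaabbab => abbabbab => baabbab => bbbbab => bbbab => bbab
  | aaaabbb => baabbb => bbbbb => bbbb => bbb => bb
  | abb => ba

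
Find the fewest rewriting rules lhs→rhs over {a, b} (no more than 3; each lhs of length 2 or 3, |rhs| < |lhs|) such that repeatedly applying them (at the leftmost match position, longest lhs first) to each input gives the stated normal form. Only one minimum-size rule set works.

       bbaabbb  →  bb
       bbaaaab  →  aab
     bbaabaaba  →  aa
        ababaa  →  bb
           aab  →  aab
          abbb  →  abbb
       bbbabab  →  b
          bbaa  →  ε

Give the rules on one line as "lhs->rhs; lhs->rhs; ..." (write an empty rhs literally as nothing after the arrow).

  | bbaabbb => babbb => bb
  | bbaaaab => baaab => aab
  | bbaabaaba => babaaba => aaba => aa
  | ababaa => aaa => bb

aaa->bb; ba->; bab->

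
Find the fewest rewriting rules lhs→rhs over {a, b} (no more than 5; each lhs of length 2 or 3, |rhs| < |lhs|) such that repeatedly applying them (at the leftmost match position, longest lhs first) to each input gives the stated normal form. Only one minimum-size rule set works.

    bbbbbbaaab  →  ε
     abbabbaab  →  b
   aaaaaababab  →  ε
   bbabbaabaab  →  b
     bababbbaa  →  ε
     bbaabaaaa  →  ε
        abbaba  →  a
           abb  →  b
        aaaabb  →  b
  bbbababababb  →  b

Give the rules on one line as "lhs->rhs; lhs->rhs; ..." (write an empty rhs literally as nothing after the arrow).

aa->; ab->; ba->a; bb->b

  | bbbbbbaaab => bbbbbaaab => bbbbaaab => bbbaaab => bbaaab => baaab => aaab => ab => ε
  | abbabbaab => babbaab => abbaab => baab => aab => b
  | aaaaaababab => aaaababab => aababab => babab => abab => ab => ε
  | bbabbaabaab => babbaabaab => abbaabaab => baabaab => aabaab => baab => aab => b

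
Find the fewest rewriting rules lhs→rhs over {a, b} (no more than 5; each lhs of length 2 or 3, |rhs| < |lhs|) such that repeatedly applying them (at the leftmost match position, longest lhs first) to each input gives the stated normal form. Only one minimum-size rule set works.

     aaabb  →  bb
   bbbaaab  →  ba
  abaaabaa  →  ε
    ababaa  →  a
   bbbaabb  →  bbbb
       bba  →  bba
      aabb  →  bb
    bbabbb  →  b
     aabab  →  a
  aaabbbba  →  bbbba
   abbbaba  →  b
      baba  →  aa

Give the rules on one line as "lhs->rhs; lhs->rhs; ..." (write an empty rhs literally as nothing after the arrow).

  | aaabb => abb => bb
  | bbbaaab => bbab => ba
  | abaaabaa => baaabaa => abaa => baa => ε
  | ababaa => babaa => aaa => a

aaa->a; ab->b; baa->; bab->a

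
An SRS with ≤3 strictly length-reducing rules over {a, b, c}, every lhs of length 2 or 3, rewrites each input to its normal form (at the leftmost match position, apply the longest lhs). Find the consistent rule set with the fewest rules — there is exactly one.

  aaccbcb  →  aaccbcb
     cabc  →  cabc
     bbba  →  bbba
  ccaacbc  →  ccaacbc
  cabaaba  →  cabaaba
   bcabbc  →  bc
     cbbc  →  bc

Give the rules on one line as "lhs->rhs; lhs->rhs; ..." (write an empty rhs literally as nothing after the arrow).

  | aaccbcb
  | cabc
  | bbba
  | ccaacbc

bca->c; cbb->b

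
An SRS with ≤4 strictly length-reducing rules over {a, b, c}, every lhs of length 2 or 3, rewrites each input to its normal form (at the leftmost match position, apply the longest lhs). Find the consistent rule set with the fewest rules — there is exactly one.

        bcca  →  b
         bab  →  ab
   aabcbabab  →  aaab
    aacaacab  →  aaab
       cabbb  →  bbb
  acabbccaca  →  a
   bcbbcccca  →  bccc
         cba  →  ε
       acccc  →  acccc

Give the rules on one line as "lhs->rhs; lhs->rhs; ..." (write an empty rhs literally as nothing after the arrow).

  | bcca => b
  | bab => ab
  | aabcbabab => aabcabab => aabbab => aabab => aaab
  | aacaacab => aaacab => aaab

ba->a; bbc->c; ca->; cca->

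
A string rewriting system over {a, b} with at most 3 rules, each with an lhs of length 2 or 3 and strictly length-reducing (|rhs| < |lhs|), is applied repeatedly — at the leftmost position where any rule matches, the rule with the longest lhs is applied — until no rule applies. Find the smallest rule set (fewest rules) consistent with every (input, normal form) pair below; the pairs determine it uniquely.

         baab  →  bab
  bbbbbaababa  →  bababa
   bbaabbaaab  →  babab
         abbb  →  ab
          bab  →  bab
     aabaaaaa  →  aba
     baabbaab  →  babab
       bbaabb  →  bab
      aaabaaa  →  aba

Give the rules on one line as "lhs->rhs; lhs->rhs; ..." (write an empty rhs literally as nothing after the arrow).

aa->a; bb->b

  | baab => bab
  | bbbbbaababa => bbbbaababa => bbbaababa => bbaababa => baababa => bababa
  | bbaabbaaab => baabbaaab => babbaaab => babaaab => babaab => babab
  | abbb => abb => ab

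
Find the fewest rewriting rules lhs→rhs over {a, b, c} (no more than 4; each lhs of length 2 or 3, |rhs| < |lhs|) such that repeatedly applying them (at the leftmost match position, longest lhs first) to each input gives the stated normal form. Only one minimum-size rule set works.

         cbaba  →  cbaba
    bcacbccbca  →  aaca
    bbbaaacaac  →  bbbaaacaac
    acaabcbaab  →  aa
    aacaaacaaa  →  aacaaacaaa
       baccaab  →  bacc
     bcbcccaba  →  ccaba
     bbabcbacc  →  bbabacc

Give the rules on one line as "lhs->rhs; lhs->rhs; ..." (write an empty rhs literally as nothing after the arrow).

aab->; bc->; ccb->a

  | cbaba
  | bcacbccbca => acbccbca => accbca => aaca
  | bbbaaacaac
  | acaabcbaab => accbaab => aaaab => aa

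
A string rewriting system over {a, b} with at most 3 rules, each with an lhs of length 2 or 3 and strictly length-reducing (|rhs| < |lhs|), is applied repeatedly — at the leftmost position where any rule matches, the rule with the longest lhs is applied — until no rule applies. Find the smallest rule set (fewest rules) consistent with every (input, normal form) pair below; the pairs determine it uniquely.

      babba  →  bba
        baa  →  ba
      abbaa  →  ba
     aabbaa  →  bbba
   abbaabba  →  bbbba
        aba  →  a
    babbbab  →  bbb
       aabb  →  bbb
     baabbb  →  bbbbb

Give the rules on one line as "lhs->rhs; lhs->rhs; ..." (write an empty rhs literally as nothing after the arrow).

  | babba => bba
  | baa => ba
  | abbaa => baa => ba
  | aabbaa => bbbaa => bbba

aa->a; aab->bb; ab->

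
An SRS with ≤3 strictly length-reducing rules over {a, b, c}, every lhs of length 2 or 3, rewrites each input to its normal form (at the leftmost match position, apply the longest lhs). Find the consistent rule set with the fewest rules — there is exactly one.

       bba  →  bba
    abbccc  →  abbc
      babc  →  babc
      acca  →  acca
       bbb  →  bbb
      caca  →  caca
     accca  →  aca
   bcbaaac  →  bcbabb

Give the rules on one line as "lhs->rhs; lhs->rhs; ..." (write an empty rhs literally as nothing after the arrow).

  | bba
  | abbccc => abbc
  | babc
  | acca

aac->bb; ccc->c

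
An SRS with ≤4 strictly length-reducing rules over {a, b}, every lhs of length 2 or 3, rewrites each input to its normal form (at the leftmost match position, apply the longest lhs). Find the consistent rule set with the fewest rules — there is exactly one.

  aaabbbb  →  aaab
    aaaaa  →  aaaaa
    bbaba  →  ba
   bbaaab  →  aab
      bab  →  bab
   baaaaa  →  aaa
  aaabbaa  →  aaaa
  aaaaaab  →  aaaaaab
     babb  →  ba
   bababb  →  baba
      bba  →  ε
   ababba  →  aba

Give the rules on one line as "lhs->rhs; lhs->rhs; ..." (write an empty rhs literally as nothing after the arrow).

  | aaabbbb => aaab
  | aaaaa
  | bbaba => ba
  | bbaaab => aab

baa->; bb->; bba->; bbb->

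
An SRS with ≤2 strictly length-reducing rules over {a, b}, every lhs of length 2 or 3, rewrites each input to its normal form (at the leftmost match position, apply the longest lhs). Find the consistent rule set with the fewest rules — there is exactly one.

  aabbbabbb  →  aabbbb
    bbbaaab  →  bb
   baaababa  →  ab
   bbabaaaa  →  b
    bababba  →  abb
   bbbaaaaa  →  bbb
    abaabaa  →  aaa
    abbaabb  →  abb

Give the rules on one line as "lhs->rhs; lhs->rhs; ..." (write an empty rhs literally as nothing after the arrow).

ba->b; bab->

  | aabbbabbb => aabbbb
  | bbbaaab => bbbaab => bbbab => bb
  | baaababa => baababa => bababa => aba => ab
  | bbabaaaa => baaaa => baaa => baa => ba => b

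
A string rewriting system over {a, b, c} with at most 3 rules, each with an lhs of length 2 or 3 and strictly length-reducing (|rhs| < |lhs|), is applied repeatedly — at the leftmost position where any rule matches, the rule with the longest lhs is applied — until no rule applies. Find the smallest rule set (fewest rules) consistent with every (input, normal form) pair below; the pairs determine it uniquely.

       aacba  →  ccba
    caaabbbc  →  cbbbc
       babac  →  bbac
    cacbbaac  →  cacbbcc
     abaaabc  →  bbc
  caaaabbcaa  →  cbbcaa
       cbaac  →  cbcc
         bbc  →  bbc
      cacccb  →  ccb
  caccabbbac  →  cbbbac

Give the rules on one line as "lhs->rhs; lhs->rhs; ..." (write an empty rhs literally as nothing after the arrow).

  | aacba => ccba
  | caaabbbc => caabbbc => cabbbc => cbbbc
  | babac => bbac
  | cacbbaac => cacbbcc

aac->cc; ab->b; acc->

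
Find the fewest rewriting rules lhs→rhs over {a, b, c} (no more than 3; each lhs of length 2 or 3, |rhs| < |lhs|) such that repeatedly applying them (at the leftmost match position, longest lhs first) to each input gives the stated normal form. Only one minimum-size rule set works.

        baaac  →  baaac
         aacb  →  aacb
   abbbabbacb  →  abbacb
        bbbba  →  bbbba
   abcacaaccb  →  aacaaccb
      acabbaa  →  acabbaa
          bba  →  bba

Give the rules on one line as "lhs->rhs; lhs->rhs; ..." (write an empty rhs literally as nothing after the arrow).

  | baaac
  | aacb
  | abbbabbacb => abbcbacb => abbacb
  | bbbba

bab->c; bc->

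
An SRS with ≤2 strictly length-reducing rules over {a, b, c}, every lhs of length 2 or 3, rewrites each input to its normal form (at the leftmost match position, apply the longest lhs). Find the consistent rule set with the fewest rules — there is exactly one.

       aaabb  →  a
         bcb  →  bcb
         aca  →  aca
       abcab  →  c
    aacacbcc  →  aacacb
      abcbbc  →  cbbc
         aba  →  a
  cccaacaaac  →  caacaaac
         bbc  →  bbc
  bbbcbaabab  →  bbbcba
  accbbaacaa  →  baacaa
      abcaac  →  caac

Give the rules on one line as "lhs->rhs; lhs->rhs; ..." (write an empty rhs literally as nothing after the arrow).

ab->; cc->

  | aaabb => aab => a
  | bcb
  | aca
  | abcab => cab => c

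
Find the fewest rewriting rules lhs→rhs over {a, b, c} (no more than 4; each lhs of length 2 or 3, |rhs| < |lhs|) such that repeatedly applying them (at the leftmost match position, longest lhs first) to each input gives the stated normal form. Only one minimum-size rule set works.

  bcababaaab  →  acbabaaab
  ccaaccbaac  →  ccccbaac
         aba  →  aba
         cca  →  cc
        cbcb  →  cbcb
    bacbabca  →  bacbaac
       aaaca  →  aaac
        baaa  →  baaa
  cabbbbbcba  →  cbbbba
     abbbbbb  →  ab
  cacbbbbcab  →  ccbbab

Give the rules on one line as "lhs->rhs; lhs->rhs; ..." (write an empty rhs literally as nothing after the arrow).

abb->ab; bbc->; bca->ac; ca->c

  | bcababaaab => acbabaaab
  | ccaaccbaac => ccaccbaac => ccccbaac
  | aba
  | cca => cc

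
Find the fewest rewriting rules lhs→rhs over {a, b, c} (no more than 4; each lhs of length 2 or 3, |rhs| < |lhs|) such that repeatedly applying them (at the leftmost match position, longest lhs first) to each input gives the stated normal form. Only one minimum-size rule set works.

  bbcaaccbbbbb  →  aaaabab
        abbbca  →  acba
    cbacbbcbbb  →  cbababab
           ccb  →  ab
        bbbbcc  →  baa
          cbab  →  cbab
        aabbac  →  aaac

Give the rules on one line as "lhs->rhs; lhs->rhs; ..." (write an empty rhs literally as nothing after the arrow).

  | bbcaaccbbbbb => ccaaccbbbbb => aaaccbbbbb => aaaabbbbb => aaaacbbb => aaaabab
  | abbbca => acbca => acba
  | cbacbbcbbb => cbabacbbb => cbababab
  | ccb => ab

bb->c; ca->a; cbb->ba; cc->a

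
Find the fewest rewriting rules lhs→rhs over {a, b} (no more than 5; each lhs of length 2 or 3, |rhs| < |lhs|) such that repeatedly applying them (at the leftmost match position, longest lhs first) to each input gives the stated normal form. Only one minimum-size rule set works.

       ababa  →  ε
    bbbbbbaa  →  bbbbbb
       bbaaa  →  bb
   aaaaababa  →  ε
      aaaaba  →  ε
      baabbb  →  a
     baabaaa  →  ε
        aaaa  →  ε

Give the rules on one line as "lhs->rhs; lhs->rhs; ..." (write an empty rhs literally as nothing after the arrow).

  | ababa => aaba => ba => ε
  | bbbbbbaa => bbbbbba => bbbbbb
  | bbaaa => bbaa => bba => bb
  | aaaaababa => aaababa => ababa => aaba => ba => ε

aa->; ab->a; ba->; bba->bb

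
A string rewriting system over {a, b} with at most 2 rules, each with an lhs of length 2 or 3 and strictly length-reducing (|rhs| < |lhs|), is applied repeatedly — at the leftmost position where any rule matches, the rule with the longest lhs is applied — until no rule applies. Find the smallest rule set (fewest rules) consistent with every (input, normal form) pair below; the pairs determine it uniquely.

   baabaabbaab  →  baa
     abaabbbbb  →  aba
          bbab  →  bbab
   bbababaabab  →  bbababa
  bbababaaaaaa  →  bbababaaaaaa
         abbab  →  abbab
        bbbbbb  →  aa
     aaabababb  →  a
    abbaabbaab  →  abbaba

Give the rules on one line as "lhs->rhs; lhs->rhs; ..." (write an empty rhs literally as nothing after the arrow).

aab->a; bbb->a

  | baabaabbaab => baaabbaab => baabaab => baaab => baa
  | abaabbbbb => ababbbb => abaab => aba
  | bbab
  | bbababaabab => bbababaab => bbababa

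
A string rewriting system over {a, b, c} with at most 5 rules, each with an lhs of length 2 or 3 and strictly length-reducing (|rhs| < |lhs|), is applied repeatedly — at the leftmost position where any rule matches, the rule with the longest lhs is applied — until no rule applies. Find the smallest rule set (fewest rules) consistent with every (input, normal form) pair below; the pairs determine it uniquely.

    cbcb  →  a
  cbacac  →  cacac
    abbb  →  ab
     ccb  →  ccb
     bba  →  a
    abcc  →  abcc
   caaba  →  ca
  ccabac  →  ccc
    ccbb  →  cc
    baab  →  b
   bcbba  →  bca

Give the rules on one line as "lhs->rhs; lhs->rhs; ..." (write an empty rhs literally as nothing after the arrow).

  | cbcb => abb => a
  | cbacac => cacac
  | abbb => ab
  | ccb

aa->; ba->a; bb->; cbc->ab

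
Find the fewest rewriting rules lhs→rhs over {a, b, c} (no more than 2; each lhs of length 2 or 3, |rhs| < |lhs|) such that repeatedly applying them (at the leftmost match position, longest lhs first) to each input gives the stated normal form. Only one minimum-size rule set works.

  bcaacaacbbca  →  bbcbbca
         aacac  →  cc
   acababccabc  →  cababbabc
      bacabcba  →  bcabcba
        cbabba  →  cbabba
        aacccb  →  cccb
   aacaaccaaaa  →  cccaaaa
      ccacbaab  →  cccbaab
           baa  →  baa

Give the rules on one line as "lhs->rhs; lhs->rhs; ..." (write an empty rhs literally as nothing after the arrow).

  | bcaacaacbbca => bcacaacbbca => bccaacbbca => bbaacbbca => bbacbbca => bbcbbca
  | aacac => acac => cac => cc
  | acababccabc => cababccabc => cababbabc
  | bacabcba => bcabcba

ac->c; bcc->bb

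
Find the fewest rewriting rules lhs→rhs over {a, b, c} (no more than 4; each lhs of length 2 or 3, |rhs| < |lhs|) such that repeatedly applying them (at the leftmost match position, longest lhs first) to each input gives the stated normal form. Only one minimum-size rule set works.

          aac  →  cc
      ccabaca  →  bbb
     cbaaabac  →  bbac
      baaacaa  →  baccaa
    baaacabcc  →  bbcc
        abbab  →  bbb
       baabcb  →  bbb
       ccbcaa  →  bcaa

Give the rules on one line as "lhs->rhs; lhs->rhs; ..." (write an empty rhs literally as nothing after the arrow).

aac->cc; ab->b; aca->bb; cb->b

  | aac => cc
  | ccabaca => ccbaca => cbaca => baca => bbb
  | cbaaabac => baaabac => baabac => babac => bbac
  | baaacaa => baccaa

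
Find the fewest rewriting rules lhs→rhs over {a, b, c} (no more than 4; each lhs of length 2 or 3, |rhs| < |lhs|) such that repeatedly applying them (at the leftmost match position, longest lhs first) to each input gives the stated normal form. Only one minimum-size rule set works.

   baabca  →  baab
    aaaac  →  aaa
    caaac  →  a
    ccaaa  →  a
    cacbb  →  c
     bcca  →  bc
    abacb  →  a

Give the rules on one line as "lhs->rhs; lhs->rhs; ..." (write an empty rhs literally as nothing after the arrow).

ac->; bb->; ca->

  | baabca => baab
  | aaaac => aaa
  | caaac => aac => a
  | ccaaa => caa => a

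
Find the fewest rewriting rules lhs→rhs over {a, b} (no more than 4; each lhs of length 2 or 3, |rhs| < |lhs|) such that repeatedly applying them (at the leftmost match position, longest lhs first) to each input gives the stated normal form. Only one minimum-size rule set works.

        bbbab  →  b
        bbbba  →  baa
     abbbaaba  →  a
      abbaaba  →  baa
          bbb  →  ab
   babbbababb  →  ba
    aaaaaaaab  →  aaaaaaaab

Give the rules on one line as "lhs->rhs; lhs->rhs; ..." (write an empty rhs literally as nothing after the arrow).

  | bbbab => abab => b
  | bbbba => abba => baa
  | abbbaaba => babaaba => aaba => a
  | abbaaba => baaaba => baa

aba->; abb->ba; bab->; bb->a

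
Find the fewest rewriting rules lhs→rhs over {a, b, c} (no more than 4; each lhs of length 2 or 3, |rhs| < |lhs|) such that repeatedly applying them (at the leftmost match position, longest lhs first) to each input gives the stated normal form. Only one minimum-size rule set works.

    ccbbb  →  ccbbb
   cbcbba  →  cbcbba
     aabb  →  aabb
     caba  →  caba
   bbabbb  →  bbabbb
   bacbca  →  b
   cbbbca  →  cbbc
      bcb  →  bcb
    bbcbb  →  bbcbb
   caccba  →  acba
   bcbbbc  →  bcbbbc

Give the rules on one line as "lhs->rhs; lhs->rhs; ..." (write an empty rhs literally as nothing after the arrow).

  | ccbbb
  | cbcbba
  | aabb
  | caba

acc->; bca->c; cac->a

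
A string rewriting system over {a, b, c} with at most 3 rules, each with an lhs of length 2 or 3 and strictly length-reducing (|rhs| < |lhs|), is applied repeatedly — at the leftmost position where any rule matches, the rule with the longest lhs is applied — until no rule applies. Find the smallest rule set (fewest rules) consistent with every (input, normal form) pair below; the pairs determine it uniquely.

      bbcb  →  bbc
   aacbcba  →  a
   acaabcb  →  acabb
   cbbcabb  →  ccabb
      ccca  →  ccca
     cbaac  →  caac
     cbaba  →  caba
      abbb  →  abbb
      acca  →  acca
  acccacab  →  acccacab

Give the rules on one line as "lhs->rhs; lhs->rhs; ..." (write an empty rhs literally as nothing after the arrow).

  | bbcb => bbc
  | aacbcba => acba => a
  | acaabcb => acabb
  | cbbcabb => cbcabb => ccabb

abc->b; acb->; cb->c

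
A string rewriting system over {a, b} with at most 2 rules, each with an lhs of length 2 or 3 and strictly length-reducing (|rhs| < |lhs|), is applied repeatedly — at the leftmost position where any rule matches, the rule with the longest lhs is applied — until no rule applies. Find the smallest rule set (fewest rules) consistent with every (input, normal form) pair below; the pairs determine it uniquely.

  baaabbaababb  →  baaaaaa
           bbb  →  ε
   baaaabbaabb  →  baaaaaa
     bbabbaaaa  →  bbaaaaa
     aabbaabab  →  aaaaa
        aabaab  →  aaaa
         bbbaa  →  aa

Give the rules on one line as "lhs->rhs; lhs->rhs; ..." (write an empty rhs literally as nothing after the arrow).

  | baaabbaababb => baaabaababb => baaaaababb => baaaaaabb => baaaaaab => baaaaaa
  | bbb => ε
  | baaaabbaabb => baaaabaabb => baaaaaabb => baaaaaab => baaaaaa
  | bbabbaaaa => bbabaaaa => bbaaaaa

ab->a; bbb->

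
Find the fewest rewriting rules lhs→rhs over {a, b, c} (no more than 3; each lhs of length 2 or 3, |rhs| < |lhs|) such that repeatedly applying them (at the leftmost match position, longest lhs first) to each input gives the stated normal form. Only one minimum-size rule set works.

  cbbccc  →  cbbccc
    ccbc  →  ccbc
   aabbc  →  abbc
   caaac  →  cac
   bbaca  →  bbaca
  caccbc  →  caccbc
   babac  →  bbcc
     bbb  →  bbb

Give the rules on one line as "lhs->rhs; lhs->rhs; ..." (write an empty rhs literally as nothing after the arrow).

aa->a; aba->bc

  | cbbccc
  | ccbc
  | aabbc => abbc
  | caaac => caac => cac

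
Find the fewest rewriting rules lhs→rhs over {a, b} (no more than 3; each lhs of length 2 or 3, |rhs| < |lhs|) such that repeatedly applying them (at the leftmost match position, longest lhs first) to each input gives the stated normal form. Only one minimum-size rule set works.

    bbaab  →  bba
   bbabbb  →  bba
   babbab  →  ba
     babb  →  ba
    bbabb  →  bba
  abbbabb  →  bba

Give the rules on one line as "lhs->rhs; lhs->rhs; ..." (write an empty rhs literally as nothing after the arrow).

ab->; bab->ba

  | bbaab => bba
  | bbabbb => bbabb => bbab => bba
  | babbab => babab => baab => ba
  | babb => bab => ba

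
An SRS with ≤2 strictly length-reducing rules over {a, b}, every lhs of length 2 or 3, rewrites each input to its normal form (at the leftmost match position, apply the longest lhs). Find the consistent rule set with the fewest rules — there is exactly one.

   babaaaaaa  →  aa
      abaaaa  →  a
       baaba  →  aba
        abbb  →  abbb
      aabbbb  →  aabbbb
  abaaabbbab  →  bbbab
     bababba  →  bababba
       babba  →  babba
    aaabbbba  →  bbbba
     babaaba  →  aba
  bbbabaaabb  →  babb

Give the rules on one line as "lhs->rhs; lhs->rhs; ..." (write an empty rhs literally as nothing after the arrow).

aaa->; baa->a

  | babaaaaaa => baaaaaa => aaaaa => aa
  | abaaaa => aaaa => a
  | baaba => aba
  | abbb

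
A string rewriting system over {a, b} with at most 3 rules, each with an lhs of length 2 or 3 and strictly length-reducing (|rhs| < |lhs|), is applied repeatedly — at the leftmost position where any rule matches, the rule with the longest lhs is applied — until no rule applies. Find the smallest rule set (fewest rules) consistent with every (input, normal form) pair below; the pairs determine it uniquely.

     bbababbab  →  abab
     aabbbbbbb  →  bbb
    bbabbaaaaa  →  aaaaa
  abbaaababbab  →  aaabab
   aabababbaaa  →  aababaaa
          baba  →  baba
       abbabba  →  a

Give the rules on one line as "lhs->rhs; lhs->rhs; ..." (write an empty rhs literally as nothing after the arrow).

abb->; bba->a

  | bbababbab => ababbab => abab
  | aabbbbbbb => abbbbb => bbb
  | bbabbaaaaa => abbaaaaa => aaaaa
  | abbaaababbab => aaababbab => aaabab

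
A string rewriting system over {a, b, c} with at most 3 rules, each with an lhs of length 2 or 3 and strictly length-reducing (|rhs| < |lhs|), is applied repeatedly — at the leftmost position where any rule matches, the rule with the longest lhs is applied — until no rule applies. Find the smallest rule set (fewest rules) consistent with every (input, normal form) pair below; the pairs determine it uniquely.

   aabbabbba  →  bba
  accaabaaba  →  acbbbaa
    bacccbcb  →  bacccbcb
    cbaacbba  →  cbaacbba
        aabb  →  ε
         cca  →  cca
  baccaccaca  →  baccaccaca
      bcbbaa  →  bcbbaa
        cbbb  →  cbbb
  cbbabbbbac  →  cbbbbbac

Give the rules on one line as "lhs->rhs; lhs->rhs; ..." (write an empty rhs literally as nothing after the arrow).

  | aabbabbba => ababbba => abbba => bba
  | accaabaaba => acbbbaaba => acbbbaa
  | bacccbcb
  | cbaacbba

ab->; caa->bb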